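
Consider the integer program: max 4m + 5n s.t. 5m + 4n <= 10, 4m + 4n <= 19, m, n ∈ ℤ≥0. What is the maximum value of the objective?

The continuous relaxation peaks at (0, 2.5) with value 12.50; rounding to a feasible lattice point costs some objective.
(m,n)=(0,2): 5·0+4·2=8≤10, 4·0+4·2=8≤19, objective 10.
(m,n)=(1,1): 5·1+4·1=9≤10, 4·1+4·1=8≤19, objective 9.
(m,n)=(0,1): 5·0+4·1=4≤10, 4·0+4·1=4≤19, objective 5.
No feasible integer point exceeds 10.

10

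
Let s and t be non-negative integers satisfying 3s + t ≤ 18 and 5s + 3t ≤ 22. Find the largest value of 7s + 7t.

49

Relaxing integrality, the LP optimum is 51.33 at (s,t) = (0, 7.33), which is not an integer point.
(s,t)=(0,7): 3·0+1·7=7≤18, 5·0+3·7=21≤22, objective 49.
(s,t)=(0,6): 3·0+1·6=6≤18, 5·0+3·6=18≤22, objective 42.
The best lattice point is (0,7), giving 49.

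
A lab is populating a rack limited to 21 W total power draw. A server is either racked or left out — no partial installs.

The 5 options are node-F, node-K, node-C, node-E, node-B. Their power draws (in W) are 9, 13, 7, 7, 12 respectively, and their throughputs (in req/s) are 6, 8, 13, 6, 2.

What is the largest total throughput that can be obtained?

21

Allowing fractional choices, the relaxed optimum would be about 23.7, but servers are indivisible.
node-F + node-C: power draw 9 + 7 = 16 ≤ 21, throughput 6 + 13 = 19.
node-C + node-E: power draw 7 + 7 = 14 ≤ 21, throughput 13 + 6 = 19.
node-K + node-C: power draw 13 + 7 = 20 ≤ 21, throughput 8 + 13 = 21.
Best is node-K and node-C with total throughput 21.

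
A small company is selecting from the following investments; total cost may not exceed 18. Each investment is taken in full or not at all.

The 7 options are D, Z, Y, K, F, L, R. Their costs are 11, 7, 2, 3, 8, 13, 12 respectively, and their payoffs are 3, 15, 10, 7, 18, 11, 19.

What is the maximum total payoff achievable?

43

Allowing fractional choices, the relaxed optimum would be about 45.7, but investments are indivisible.
Z + K + F: cost 7 + 3 + 8 = 18 ≤ 18, payoff 15 + 7 + 18 = 40.
Z + Y + F: cost 7 + 2 + 8 = 17 ≤ 18, payoff 15 + 10 + 18 = 43.
Y + K + R: cost 2 + 3 + 12 = 17 ≤ 18, payoff 10 + 7 + 19 = 36.
Best is Z, Y, and F with total payoff 43.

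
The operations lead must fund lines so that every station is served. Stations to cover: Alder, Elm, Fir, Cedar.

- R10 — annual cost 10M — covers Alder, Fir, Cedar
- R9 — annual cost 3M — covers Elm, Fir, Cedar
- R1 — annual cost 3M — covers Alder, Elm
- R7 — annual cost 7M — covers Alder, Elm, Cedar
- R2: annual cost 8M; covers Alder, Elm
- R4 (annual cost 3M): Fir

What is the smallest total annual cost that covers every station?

6

Choose R9 and R1: together they cover Alder, Elm, Fir, Cedar — every station.
Total annual cost: 3 + 3 = 6.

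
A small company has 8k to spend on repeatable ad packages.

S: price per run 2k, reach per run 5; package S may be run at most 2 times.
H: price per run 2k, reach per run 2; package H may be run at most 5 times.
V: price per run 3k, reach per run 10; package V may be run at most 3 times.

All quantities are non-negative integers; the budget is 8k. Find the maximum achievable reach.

Take 1×S and 2×V: price 8 ≤ 8, reach 1·5 + 2·10 = 25.
No other integer combination yields more.

25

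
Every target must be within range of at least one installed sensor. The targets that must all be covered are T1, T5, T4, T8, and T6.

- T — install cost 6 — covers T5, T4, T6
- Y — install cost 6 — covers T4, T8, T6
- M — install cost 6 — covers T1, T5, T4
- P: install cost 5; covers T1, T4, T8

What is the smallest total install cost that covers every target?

Choose T and P: together they cover T1, T5, T4, T8, T6 — every target.
Total install cost: 6 + 5 = 11.
No cover costs less than 11.

11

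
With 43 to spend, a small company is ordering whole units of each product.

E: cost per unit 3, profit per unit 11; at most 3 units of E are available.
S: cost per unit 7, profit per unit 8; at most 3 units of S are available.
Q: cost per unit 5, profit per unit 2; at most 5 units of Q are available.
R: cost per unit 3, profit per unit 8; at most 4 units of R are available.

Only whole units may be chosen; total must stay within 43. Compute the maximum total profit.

89

This is a bounded integer knapsack.
E has the best ratio (11/3); taking only E gives at most 3×11 = 33 (stopped by the supply cap of 3).
Mixing does better — 3×E, 3×S, and 4×R: cost 42 ≤ 43, profit 3·11 + 3·8 + 4·8 = 89.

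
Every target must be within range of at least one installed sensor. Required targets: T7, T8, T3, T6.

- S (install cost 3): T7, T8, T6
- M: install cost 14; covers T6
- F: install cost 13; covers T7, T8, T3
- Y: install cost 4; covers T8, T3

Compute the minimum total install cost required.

Choose S and Y: together they cover T7, T8, T3, T6 — every target.
Total install cost: 3 + 4 = 7.
No cover costs less than 7.

7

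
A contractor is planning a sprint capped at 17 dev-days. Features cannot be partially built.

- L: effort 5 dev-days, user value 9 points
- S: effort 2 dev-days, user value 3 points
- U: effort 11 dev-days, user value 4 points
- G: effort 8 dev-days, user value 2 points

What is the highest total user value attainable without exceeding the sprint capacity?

Treat it as a binary knapsack problem.
Allowing fractional choices, the relaxed optimum would be about 15.6, but features are indivisible.
L + U: effort 5 + 11 = 16 ≤ 17, user value 9 + 4 = 13.
L + S + G: effort 5 + 2 + 8 = 15 ≤ 17, user value 9 + 3 + 2 = 14.
Best is L, S, and G with total user value 14.

14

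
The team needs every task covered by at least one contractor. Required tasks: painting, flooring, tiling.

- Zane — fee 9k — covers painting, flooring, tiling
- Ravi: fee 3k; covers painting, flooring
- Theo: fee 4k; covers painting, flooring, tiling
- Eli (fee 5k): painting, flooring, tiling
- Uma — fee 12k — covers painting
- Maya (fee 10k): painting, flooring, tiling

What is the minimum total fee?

Theo alone covers painting, flooring, tiling — every task.
Total fee: 4.
No cover costs less than 4.

4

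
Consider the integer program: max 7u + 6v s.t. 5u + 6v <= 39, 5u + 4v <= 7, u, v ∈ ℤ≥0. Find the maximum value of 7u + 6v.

Relaxing integrality, the LP optimum is 10.50 at (u,v) = (0, 1.75), which is not an integer point.
(u,v)=(1,0) is feasible, giving 7.
(u,v)=(0,1) is feasible, giving 6.
Maximum is 7 at (u,v)=(1,0).

7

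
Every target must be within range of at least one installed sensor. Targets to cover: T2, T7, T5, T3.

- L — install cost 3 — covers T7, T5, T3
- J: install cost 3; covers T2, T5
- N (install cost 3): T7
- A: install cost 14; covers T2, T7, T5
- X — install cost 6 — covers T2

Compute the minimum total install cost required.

6

Choose L and J: together they cover T2, T7, T5, T3 — every target.
Total install cost: 3 + 3 = 6.
No cover costs less than 6.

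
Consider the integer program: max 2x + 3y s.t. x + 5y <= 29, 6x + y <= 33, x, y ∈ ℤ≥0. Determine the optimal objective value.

The continuous relaxation peaks at (4.69, 4.86) with value 23.97; rounding to a feasible lattice point costs some objective.
(x,y)=(4,5): 1·4+5·5=29≤29, 6·4+1·5=29≤33, objective 23.
(x,y)=(3,5): 1·3+5·5=28≤29, 6·3+1·5=23≤33, objective 21.
The best lattice point is (4,5), giving 23.

23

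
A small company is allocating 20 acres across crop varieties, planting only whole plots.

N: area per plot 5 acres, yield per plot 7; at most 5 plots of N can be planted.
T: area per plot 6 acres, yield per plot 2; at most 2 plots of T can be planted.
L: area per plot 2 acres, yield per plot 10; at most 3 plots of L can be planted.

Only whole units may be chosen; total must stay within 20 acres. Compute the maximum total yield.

L has the best ratio (10/2); taking only L gives at most 3×10 = 30 (stopped by the supply cap of 3).
Mixing does better — 2×N and 3×L: area 16 ≤ 20, yield 2·7 + 3·10 = 44.

44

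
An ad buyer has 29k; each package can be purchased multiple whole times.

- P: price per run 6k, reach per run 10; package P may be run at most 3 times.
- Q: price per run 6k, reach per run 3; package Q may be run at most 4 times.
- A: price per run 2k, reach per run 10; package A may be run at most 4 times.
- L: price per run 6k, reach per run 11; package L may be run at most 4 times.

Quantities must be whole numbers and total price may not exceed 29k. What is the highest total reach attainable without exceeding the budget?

This is a bounded integer knapsack.
A has the best ratio (10/2); taking only A gives at most 4×10 = 40 (stopped by the supply cap of 4).
Mixing does better — 4×A and 3×L: price 26 ≤ 29, reach 4·10 + 3·11 = 73.

73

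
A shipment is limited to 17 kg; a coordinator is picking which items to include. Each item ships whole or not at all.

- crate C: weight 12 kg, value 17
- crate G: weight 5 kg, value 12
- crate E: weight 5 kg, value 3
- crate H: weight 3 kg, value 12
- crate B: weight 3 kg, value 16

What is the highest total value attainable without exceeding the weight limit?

43

crate G + crate E + crate H + crate B: weight 5 + 5 + 3 + 3 = 16 ≤ 17, value 12 + 3 + 12 + 16 = 43.
crate C + crate B: weight 12 + 3 = 15 ≤ 17, value 17 + 16 = 33.
crate G + crate H + crate B: weight 5 + 3 + 3 = 11 ≤ 17, value 12 + 12 + 16 = 40.
Best is crate G, crate E, crate H, and crate B with total value 43.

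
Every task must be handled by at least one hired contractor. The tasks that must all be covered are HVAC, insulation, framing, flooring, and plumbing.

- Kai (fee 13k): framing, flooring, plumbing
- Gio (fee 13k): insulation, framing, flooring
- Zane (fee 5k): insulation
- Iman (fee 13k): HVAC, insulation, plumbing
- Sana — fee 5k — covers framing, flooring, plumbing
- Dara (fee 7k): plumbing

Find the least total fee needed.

This is an integer covering problem.
The greedy cost-per-new-task heuristic would pick Sana, Zane, and Iman for 23, but a cheaper cover exists.
Choose Iman and Sana: together they cover HVAC, insulation, framing, flooring, plumbing — every task.
Total fee: 13 + 5 = 18.
No cover costs less than 18.

18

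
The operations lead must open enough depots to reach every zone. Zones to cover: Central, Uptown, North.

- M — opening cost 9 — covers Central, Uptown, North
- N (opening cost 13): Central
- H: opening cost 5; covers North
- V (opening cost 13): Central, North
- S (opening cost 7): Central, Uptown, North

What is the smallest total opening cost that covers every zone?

7

This is a weighted set-cover instance.
S alone covers Central, Uptown, North — every zone.
Total opening cost: 7.
No cover costs less than 7.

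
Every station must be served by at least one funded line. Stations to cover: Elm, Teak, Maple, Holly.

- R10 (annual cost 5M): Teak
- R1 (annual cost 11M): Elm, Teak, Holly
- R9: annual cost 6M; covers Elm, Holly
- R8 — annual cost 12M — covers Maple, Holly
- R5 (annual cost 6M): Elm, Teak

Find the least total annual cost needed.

18

The greedy cost-per-new-station heuristic would pick R9, R10, and R8 for 23, but a cheaper cover exists.
Choose R8 and R5: together they cover Elm, Teak, Maple, Holly — every station.
Total annual cost: 12 + 6 = 18.
No cover costs less than 18.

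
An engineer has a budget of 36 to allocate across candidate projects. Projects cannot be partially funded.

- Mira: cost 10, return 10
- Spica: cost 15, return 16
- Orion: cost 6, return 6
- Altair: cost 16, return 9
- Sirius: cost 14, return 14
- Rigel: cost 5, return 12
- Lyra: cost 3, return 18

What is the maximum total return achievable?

Allowing fractional choices, the relaxed optimum would be about 59.0, but projects are indivisible.
Spica + Orion + Rigel + Lyra: cost 15 + 6 + 5 + 3 = 29 ≤ 36, return 16 + 6 + 12 + 18 = 52.
Mira + Spica + Rigel + Lyra: cost 10 + 15 + 5 + 3 = 33 ≤ 36, return 10 + 16 + 12 + 18 = 56.
Mira + Sirius + Rigel + Lyra: cost 10 + 14 + 5 + 3 = 32 ≤ 36, return 10 + 14 + 12 + 18 = 54.
Best is Mira, Spica, Rigel, and Lyra with total return 56.

56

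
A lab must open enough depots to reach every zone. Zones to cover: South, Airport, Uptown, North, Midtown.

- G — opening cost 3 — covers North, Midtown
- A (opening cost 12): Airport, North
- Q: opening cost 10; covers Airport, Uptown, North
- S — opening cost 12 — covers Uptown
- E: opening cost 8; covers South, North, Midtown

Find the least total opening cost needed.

18

The greedy cost-per-new-zone heuristic would pick G, Q, and E for 21, but a cheaper cover exists.
Choose Q and E: together they cover South, Airport, Uptown, North, Midtown — every zone.
Total opening cost: 10 + 8 = 18.
No cover costs less than 18.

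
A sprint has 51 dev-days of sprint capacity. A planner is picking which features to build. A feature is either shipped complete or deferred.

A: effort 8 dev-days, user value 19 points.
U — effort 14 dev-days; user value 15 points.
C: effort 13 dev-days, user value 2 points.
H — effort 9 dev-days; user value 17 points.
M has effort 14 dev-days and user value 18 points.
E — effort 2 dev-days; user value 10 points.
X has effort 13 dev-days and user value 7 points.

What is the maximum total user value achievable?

79

A + U + H + M + E: effort 8 + 14 + 9 + 14 + 2 = 47 ≤ 51, user value 19 + 15 + 17 + 18 + 10 = 79.
A + H + M + E + X: effort 8 + 9 + 14 + 2 + 13 = 46 ≤ 51, user value 19 + 17 + 18 + 10 + 7 = 71.
A + U + H + M: effort 8 + 14 + 9 + 14 = 45 ≤ 51, user value 19 + 15 + 17 + 18 = 69.
Best is A, U, H, M, and E with total user value 79.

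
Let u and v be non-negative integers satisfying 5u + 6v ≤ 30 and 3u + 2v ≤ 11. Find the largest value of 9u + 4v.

(u,v)=(3,1): 5·3+6·1=21≤30, 3·3+2·1=11≤11, objective 31.
(u,v)=(3,0): 5·3+6·0=15≤30, 3·3+2·0=9≤11, objective 27.
(u,v)=(2,2): 5·2+6·2=22≤30, 3·2+2·2=10≤11, objective 26.
Maximum is 31 at (u,v)=(3,1).

31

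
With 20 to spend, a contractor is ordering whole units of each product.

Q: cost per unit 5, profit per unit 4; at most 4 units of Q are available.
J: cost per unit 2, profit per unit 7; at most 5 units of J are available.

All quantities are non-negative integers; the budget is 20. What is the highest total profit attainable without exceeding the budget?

This is a bounded integer knapsack.
Take 2×Q and 5×J: cost 20 ≤ 20, profit 2·4 + 5·7 = 43.
J has the best ratio (7/2) and is taken to its limit of 5; remaining capacity is filled optimally with the others.

43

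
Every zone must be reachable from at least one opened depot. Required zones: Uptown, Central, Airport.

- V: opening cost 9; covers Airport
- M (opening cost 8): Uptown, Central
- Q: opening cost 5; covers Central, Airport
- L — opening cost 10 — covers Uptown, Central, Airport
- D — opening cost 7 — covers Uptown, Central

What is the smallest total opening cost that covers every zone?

10

The greedy cost-per-new-zone heuristic would pick Q and D for 12, but a cheaper cover exists.
L alone covers Uptown, Central, Airport — every zone.
Total opening cost: 10.
No cover costs less than 10.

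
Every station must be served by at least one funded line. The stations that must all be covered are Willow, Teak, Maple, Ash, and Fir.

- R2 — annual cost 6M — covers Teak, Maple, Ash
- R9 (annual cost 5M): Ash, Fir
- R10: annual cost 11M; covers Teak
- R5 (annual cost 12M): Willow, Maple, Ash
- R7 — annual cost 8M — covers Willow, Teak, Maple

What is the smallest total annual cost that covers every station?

13

The greedy cost-per-new-station heuristic would pick R2, R9, and R7 for 19, but a cheaper cover exists.
Choose R9 and R7: together they cover Willow, Teak, Maple, Ash, Fir — every station.
Total annual cost: 5 + 8 = 13.
No cover costs less than 13.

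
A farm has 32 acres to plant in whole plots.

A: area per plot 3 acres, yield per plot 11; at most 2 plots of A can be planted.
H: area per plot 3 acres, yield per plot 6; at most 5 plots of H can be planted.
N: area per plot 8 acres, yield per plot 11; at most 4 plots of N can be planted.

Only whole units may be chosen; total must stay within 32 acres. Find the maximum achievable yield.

This is a bounded integer knapsack.
Take 2×A, 5×H, and 1×N: area 29 ≤ 32, yield 2·11 + 5·6 + 1·11 = 63.
A has the best ratio (11/3) and is taken to its limit of 2; remaining capacity is filled optimally with the others.

63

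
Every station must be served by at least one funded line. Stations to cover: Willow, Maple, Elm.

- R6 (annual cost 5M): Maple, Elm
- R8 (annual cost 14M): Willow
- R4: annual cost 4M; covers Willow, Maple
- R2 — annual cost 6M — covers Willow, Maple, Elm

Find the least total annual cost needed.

The greedy cost-per-new-station heuristic would pick R4 and R6 for 9, but a cheaper cover exists.
R2 alone covers Willow, Maple, Elm — every station.
Total annual cost: 6.
No cover costs less than 6.

6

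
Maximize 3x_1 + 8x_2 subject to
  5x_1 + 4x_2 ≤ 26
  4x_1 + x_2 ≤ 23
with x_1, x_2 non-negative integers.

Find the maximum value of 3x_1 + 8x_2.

(x_1,x_2)=(0,6) is feasible, giving 48.
(x_1,x_2)=(1,5) is feasible, giving 43.
Maximum is 48 at (x_1,x_2)=(0,6).

48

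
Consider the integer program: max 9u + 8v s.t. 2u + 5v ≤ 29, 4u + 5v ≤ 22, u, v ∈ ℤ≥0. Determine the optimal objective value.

(u,v)=(5,0) is feasible, giving 45.
(u,v)=(4,1) is feasible, giving 44.
(u,v)=(4,0) is feasible, giving 36.
The best lattice point is (5,0), giving 45.

45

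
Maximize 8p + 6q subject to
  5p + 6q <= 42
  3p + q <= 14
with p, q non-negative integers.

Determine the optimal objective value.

The continuous relaxation peaks at (3.23, 4.31) with value 51.69; rounding to a feasible lattice point costs some objective.
(p,q)=(3,4): 5·3+6·4=39≤42, 3·3+1·4=13≤14, objective 48.
(p,q)=(2,5): 5·2+6·5=40≤42, 3·2+1·5=11≤14, objective 46.
Maximum is 48 at (p,q)=(3,4).

48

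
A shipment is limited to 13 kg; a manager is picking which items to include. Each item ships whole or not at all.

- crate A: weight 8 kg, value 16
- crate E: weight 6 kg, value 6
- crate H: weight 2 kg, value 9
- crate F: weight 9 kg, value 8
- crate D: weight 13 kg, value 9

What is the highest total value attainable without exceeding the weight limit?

Allowing fractional choices, the relaxed optimum would be about 28.0, but items are indivisible.
crate A + crate H: weight 8 + 2 = 10 ≤ 13, value 16 + 9 = 25.
crate H + crate F: weight 2 + 9 = 11 ≤ 13, value 9 + 8 = 17.
crate A: weight 8 ≤ 13, value 16.
Best is crate A and crate H with total value 25.

25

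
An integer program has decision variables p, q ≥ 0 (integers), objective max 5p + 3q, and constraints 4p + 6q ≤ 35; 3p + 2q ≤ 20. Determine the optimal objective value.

33

Relaxing integrality, the LP optimum is 33.33 at (p,q) = (6.67, 0), which is not an integer point.
(p,q)=(6,1): 4·6+6·1=30≤35, 3·6+2·1=20≤20, objective 33.
(p,q)=(5,2): 4·5+6·2=32≤35, 3·5+2·2=19≤20, objective 31.
(p,q)=(6,0): 4·6+6·0=24≤35, 3·6+2·0=18≤20, objective 30.
The best lattice point is (6,1), giving 33.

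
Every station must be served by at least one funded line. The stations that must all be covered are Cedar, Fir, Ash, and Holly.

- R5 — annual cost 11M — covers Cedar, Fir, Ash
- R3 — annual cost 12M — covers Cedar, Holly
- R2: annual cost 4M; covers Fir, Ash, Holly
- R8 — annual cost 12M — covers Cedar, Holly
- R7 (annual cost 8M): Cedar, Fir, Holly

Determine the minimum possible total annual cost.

Choose R2 and R7: together they cover Cedar, Fir, Ash, Holly — every station.
Total annual cost: 4 + 8 = 12.
No cover costs less than 12.

12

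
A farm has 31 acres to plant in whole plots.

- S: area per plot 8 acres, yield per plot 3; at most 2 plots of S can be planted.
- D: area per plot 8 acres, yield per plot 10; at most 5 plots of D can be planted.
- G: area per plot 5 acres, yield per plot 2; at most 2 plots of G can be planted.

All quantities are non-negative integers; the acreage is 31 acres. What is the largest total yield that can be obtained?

32

Take 3×D and 1×G: area 29 ≤ 31, yield 3·10 + 1·2 = 32.
No other integer combination yields more.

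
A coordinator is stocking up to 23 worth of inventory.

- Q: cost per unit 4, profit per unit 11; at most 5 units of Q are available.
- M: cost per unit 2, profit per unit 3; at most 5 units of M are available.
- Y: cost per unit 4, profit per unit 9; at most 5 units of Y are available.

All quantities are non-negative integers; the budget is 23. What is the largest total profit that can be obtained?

58

This is a bounded integer knapsack.
5×Q and 1×M: cost 22 ≤ 23, profit 5·11 + 1·3 = 58.
4×Q, 1×M, and 1×Y: cost 22 ≤ 23, profit 4·11 + 1·3 + 1·9 = 56.
Best is 58.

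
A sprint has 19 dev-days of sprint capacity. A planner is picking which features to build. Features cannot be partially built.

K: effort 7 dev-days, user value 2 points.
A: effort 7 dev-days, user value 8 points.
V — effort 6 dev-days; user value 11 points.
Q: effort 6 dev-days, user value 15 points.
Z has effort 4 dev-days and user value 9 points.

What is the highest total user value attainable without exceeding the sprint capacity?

35

A + V + Q: effort 7 + 6 + 6 = 19 ≤ 19, user value 8 + 11 + 15 = 34.
A + Q + Z: effort 7 + 6 + 4 = 17 ≤ 19, user value 8 + 15 + 9 = 32.
V + Q + Z: effort 6 + 6 + 4 = 16 ≤ 19, user value 11 + 15 + 9 = 35.
Best is V, Q, and Z with total user value 35.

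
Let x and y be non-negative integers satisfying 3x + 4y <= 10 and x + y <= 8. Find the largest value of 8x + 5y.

24

(x,y)=(3,0) is feasible, giving 24.
(x,y)=(2,1) is feasible, giving 21.
(x,y)=(2,0) is feasible, giving 16.
No feasible integer point exceeds 24.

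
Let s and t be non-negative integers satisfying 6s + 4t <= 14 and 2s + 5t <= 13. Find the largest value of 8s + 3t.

The continuous relaxation peaks at (2.33, 0) with value 18.67; rounding to a feasible lattice point costs some objective.
(s,t)=(2,0) is feasible, giving 16.
(s,t)=(1,1) is feasible, giving 11.
(s,t)=(1,0) is feasible, giving 8.
No feasible integer point exceeds 16.

16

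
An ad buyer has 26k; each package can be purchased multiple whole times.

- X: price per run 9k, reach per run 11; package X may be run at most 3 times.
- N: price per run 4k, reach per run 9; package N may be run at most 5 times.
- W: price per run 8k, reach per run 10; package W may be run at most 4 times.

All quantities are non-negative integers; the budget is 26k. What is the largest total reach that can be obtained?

47

1×X and 4×N: price 25 ≤ 26, reach 1·11 + 4·9 = 47.
4×N and 1×W: price 24 ≤ 26, reach 4·9 + 1·10 = 46.
Best is 47.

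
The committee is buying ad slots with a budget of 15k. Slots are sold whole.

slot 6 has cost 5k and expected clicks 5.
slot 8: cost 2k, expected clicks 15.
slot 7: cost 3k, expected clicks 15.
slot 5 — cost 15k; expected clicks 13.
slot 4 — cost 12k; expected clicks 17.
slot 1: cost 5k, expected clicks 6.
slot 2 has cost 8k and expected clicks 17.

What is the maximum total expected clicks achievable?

This is a 0-1 knapsack instance.
slot 8 + slot 1 + slot 2: cost 2 + 5 + 8 = 15 ≤ 15, expected clicks 15 + 6 + 17 = 38.
slot 6 + slot 8 + slot 7 + slot 1: cost 5 + 2 + 3 + 5 = 15 ≤ 15, expected clicks 5 + 15 + 15 + 6 = 41.
slot 8 + slot 7 + slot 2: cost 2 + 3 + 8 = 13 ≤ 15, expected clicks 15 + 15 + 17 = 47.
Best is slot 8, slot 7, and slot 2 with total expected clicks 47.

47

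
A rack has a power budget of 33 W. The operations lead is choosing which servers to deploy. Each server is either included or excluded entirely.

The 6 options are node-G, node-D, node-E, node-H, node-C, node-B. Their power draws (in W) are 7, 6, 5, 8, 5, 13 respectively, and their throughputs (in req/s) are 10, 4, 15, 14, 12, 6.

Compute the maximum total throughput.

Take node-G, node-D, node-E, node-H, and node-C: power draw 7 + 6 + 5 + 8 + 5 = 31 ≤ 33, throughput 10 + 4 + 15 + 14 + 12 = 55.
No other feasible combination does better.

55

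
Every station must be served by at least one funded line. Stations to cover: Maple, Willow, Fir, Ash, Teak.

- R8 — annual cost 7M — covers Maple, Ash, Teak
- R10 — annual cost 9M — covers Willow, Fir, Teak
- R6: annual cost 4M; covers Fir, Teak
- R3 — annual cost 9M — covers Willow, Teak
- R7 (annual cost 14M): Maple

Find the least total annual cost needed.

The greedy cost-per-new-station heuristic would pick R6, R8, and R10 for 20, but a cheaper cover exists.
Choose R8 and R10: together they cover Maple, Willow, Fir, Ash, Teak — every station.
Total annual cost: 7 + 9 = 16.
No cover costs less than 16.

16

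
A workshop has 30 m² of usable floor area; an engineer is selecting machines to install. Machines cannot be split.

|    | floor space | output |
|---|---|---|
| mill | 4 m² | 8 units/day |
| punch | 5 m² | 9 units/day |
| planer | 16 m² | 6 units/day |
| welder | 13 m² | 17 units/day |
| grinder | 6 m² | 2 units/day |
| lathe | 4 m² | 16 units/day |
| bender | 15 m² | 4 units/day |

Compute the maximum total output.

Take mill, punch, welder, and lathe: floor space 4 + 5 + 13 + 4 = 26 ≤ 30, output 8 + 9 + 17 + 16 = 50.
No other feasible combination does better.

50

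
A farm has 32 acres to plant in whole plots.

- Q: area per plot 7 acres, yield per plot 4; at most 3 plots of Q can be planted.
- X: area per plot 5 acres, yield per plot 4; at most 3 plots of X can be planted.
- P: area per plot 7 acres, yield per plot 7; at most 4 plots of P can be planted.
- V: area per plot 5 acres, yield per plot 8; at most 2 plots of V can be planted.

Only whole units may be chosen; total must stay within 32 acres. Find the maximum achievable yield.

37

This is a bounded integer knapsack.
V has the best ratio (8/5); taking only V gives at most 2×8 = 16 (stopped by the supply cap of 2).
Mixing does better — 3×P and 2×V: area 31 ≤ 32, yield 3·7 + 2·8 = 37.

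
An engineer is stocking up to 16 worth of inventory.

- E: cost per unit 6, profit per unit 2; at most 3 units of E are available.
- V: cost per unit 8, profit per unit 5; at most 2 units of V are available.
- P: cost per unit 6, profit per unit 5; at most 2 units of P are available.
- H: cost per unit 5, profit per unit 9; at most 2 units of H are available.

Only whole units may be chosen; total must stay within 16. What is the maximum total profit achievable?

This is a bounded integer knapsack.
1×E and 2×H: cost 16 ≤ 16, profit 1·2 + 2·9 = 20.
1×P and 2×H: cost 16 ≤ 16, profit 1·5 + 2·9 = 23.
Best is 23.

23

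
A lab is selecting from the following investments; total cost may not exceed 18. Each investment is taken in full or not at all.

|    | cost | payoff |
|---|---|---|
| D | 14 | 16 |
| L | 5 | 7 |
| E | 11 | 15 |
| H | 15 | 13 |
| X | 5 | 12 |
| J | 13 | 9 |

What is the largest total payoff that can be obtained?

Take E and X: cost 11 + 5 = 16 ≤ 18, payoff 15 + 12 = 27.
No other feasible combination does better.

27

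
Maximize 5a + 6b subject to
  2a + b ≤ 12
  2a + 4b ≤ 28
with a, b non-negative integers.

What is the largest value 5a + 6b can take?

(a,b)=(2,6): 2·2+1·6=10≤12, 2·2+4·6=28≤28, objective 46.
(a,b)=(3,5): 2·3+1·5=11≤12, 2·3+4·5=26≤28, objective 45.
(a,b)=(4,4): 2·4+1·4=12≤12, 2·4+4·4=24≤28, objective 44.
No feasible integer point exceeds 46.

46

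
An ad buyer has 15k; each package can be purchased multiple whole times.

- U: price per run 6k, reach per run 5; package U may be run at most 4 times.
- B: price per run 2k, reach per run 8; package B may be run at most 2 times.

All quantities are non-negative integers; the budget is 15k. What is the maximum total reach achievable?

21

This is a bounded integer knapsack.
2×U and 1×B: price 14 ≤ 15, reach 2·5 + 1·8 = 18.
1×U and 2×B: price 10 ≤ 15, reach 1·5 + 2·8 = 21.
Best is 21.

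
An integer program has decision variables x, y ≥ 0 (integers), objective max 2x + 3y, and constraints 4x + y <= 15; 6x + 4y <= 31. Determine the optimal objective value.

The continuous relaxation peaks at (0, 7.75) with value 23.25; rounding to a feasible lattice point costs some objective.
(x,y)=(0,7) is feasible, giving 21.
(x,y)=(1,6) is feasible, giving 20.
(x,y)=(0,6) is feasible, giving 18.
The best lattice point is (0,7), giving 21.

21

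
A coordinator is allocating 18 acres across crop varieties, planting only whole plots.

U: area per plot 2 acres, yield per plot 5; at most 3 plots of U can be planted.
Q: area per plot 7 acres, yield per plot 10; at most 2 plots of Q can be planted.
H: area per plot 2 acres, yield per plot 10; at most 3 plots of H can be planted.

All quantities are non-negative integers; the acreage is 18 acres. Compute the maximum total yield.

2×U, 1×Q, and 3×H: area 17 ≤ 18, yield 2·5 + 1·10 + 3·10 = 50.
1×U, 1×Q, and 3×H: area 15 ≤ 18, yield 1·5 + 1·10 + 3·10 = 45.
Best is 50.

50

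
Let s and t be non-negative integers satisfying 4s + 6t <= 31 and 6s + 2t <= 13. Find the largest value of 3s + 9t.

Relaxing integrality, the LP optimum is 46.50 at (s,t) = (0, 5.17), which is not an integer point.
(s,t)=(0,5): 4·0+6·5=30≤31, 6·0+2·5=10≤13, objective 45.
(s,t)=(0,4): 4·0+6·4=24≤31, 6·0+2·4=8≤13, objective 36.
No feasible integer point exceeds 45.

45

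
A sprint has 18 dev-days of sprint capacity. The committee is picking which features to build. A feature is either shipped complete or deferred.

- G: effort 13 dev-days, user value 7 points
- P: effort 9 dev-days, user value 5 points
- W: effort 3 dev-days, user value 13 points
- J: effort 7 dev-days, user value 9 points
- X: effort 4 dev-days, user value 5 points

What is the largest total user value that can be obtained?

This is a 0-1 knapsack instance.
W + J: effort 3 + 7 = 10 ≤ 18, user value 13 + 9 = 22.
W + J + X: effort 3 + 7 + 4 = 14 ≤ 18, user value 13 + 9 + 5 = 27.
P + W + X: effort 9 + 3 + 4 = 16 ≤ 18, user value 5 + 13 + 5 = 23.
Best is W, J, and X with total user value 27.

27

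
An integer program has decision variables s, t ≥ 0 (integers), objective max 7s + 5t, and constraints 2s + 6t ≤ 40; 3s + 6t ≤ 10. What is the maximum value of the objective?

(s,t)=(3,0): 2·3+6·0=6≤40, 3·3+6·0=9≤10, objective 21.
(s,t)=(2,0): 2·2+6·0=4≤40, 3·2+6·0=6≤10, objective 14.
Maximum is 21 at (s,t)=(3,0).

21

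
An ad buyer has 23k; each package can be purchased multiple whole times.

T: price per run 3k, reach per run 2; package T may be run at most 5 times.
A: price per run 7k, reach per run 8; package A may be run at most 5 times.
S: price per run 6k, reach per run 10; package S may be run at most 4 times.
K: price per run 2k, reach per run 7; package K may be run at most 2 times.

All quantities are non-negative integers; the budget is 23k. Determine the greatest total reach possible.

44

This is a bounded integer knapsack.
3×S and 2×K: price 22 ≤ 23, reach 3·10 + 2·7 = 44.
1×A, 2×S, and 2×K: price 23 ≤ 23, reach 1·8 + 2·10 + 2·7 = 42.
Best is 44.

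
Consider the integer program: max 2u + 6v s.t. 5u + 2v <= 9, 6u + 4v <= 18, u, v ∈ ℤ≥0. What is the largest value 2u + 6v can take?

Relaxing integrality, the LP optimum is 27.00 at (u,v) = (0, 4.5), which is not an integer point.
(u,v)=(0,4): 5·0+2·4=8≤9, 6·0+4·4=16≤18, objective 24.
(u,v)=(0,3): 5·0+2·3=6≤9, 6·0+4·3=12≤18, objective 18.
No feasible integer point exceeds 24.

24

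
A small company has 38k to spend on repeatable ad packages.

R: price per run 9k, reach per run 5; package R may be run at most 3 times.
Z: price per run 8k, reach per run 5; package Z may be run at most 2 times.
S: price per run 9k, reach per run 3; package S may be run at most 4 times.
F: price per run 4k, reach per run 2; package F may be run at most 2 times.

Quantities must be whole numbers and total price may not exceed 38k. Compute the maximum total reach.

22

2×R, 2×Z, and 1×F: price 38 ≤ 38, reach 2·5 + 2·5 + 1·2 = 22.
1×R, 2×Z, 1×S, and 1×F: price 38 ≤ 38, reach 1·5 + 2·5 + 1·3 + 1·2 = 20.
Best is 22.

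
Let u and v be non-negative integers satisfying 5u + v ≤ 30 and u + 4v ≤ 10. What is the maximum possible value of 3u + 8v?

23

The continuous relaxation peaks at (5.79, 1.05) with value 25.79; rounding to a feasible lattice point costs some objective.
(u,v)=(5,1): 5·5+1·1=26≤30, 1·5+4·1=9≤10, objective 23.
(u,v)=(4,1): 5·4+1·1=21≤30, 1·4+4·1=8≤10, objective 20.
(u,v)=(6,0): 5·6+1·0=30≤30, 1·6+4·0=6≤10, objective 18.
The best lattice point is (5,1), giving 23.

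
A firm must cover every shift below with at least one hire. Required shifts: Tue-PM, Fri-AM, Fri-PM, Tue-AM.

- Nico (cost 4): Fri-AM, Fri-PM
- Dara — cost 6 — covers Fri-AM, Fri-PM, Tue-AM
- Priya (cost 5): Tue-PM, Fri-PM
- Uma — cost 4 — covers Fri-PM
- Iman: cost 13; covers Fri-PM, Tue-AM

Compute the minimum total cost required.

The greedy cost-per-new-shift heuristic would pick Nico, Priya, and Dara for 15, but a cheaper cover exists.
Choose Dara and Priya: together they cover Tue-PM, Fri-AM, Fri-PM, Tue-AM — every shift.
Total cost: 6 + 5 = 11.
No cover costs less than 11.

11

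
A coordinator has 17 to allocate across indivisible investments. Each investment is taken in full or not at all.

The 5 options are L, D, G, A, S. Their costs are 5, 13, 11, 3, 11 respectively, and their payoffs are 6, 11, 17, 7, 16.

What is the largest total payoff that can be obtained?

24

Treat it as a binary knapsack problem.
Allowing fractional choices, the relaxed optimum would be about 28.4, but investments are indivisible.
A + S: cost 3 + 11 = 14 ≤ 17, payoff 7 + 16 = 23.
G + A: cost 11 + 3 = 14 ≤ 17, payoff 17 + 7 = 24.
L + G: cost 5 + 11 = 16 ≤ 17, payoff 6 + 17 = 23.
Best is G and A with total payoff 24.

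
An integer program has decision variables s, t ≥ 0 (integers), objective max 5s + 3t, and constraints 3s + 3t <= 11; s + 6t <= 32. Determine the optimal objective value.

15

The continuous relaxation peaks at (3.67, 0) with value 18.33; rounding to a feasible lattice point costs some objective.
(s,t)=(3,0): 3·3+3·0=9≤11, 1·3+6·0=3≤32, objective 15.
(s,t)=(2,1): 3·2+3·1=9≤11, 1·2+6·1=8≤32, objective 13.
The best lattice point is (3,0), giving 15.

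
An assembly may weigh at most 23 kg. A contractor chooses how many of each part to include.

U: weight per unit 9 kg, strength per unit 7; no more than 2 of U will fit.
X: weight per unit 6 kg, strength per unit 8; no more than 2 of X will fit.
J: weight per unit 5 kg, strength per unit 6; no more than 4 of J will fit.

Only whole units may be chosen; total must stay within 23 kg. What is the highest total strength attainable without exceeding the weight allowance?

This is a bounded integer knapsack.
X has the best ratio (8/6); taking only X gives at most 2×8 = 16 (stopped by the supply cap of 2).
Mixing does better — 2×X and 2×J: weight 22 ≤ 23, strength 2·8 + 2·6 = 28.

28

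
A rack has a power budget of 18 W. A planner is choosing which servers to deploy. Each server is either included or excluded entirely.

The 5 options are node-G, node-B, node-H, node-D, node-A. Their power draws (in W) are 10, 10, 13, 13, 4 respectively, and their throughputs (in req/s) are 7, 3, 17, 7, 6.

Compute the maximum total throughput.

Treat it as a binary knapsack problem.
Allowing fractional choices, the relaxed optimum would be about 23.7, but servers are indivisible.
node-H: power draw 13 ≤ 18, throughput 17.
node-H + node-A: power draw 13 + 4 = 17 ≤ 18, throughput 17 + 6 = 23.
Best is node-H and node-A with total throughput 23.

23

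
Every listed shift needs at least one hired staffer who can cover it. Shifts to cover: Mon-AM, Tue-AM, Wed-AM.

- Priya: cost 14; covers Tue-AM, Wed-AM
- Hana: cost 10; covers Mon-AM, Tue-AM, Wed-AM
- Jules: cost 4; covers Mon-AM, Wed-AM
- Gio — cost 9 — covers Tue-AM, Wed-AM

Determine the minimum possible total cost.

10

The greedy cost-per-new-shift heuristic would pick Jules and Gio for 13, but a cheaper cover exists.
Hana alone covers Mon-AM, Tue-AM, Wed-AM — every shift.
Total cost: 10.
No cover costs less than 10.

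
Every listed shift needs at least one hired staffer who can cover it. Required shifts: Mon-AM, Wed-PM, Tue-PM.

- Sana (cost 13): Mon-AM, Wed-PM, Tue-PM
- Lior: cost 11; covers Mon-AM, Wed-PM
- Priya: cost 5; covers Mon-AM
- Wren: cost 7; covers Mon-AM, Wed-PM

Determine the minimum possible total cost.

13

The greedy cost-per-new-shift heuristic would pick Wren and Sana for 20, but a cheaper cover exists.
Sana alone covers Mon-AM, Wed-PM, Tue-PM — every shift.
Total cost: 13.
No cover costs less than 13.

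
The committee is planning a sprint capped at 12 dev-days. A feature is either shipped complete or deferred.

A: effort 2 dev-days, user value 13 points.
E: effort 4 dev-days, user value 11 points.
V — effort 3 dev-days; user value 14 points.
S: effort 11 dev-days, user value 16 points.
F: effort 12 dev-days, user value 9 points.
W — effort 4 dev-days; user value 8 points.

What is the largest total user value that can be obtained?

Allowing fractional choices, the relaxed optimum would be about 44.0, but features are indivisible.
A + E + V: effort 2 + 4 + 3 = 9 ≤ 12, user value 13 + 11 + 14 = 38.
A + V + W: effort 2 + 3 + 4 = 9 ≤ 12, user value 13 + 14 + 8 = 35.
Best is A, E, and V with total user value 38.

38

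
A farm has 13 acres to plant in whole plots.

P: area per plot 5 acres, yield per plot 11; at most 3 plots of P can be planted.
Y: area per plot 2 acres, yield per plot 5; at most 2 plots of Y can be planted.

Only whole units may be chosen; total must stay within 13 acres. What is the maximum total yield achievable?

This is a bounded integer knapsack.
Y has the best ratio (5/2); taking only Y gives at most 2×5 = 10 (stopped by the supply cap of 2).
Mixing does better — 2×P and 1×Y: area 12 ≤ 13, yield 2·11 + 1·5 = 27.

27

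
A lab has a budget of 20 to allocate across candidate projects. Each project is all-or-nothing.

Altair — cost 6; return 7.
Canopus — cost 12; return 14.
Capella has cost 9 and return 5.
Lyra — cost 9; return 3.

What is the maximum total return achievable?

21

Take Altair and Canopus: cost 6 + 12 = 18 ≤ 20, return 7 + 14 = 21.
No other feasible combination does better.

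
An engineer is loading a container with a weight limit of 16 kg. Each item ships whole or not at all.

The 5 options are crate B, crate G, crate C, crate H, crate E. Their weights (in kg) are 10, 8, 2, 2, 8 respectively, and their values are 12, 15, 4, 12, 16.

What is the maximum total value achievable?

Take crate C, crate H, and crate E: weight 2 + 2 + 8 = 12 ≤ 16, value 4 + 12 + 16 = 32.
No other feasible combination does better.

32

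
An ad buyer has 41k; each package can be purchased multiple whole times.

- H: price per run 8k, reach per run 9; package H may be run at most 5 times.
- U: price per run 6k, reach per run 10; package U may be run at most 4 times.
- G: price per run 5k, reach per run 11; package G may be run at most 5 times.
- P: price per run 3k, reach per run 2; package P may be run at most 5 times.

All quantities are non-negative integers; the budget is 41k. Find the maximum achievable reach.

This is a bounded integer knapsack.
G has the best ratio (11/5); taking only G gives at most 5×11 = 55 (stopped by the supply cap of 5).
Mixing does better — 2×U, 5×G, and 1×P: price 40 ≤ 41, reach 2·10 + 5·11 + 1·2 = 77.

77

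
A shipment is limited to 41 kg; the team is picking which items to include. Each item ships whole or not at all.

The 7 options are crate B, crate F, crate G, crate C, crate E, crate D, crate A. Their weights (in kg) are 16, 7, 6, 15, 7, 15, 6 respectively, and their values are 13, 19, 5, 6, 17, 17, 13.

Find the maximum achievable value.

71

Take crate F, crate G, crate E, crate D, and crate A: weight 7 + 6 + 7 + 15 + 6 = 41 ≤ 41, value 19 + 5 + 17 + 17 + 13 = 71.
No other feasible combination does better.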